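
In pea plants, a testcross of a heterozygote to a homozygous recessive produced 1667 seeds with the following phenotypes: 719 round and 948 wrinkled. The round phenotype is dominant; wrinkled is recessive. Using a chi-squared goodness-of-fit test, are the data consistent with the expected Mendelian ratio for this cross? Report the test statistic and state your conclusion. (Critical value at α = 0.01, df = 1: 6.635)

A testcross of a heterozygote (Aa × aa) gives a 1:1 phenotypic ratio.
Total ratio parts = 2. Expected numbers out of 1667:
  round: 1667 × 1/2 = 833.5
  wrinkled: 1667 × 1/2 = 833.5
χ² = Σ (O − E)² / E
  round: (719 − 833.5)² / 833.5 = 15.7292
  wrinkled: (948 − 833.5)² / 833.5 = 15.7292
χ² = 15.7292 + 15.7292 = 31.4584 ≈ 31.458
Degrees of freedom = 2 − 1 = 1; critical value at α = 0.01 is 6.635.
Since 31.458 > 6.635, we reject the null hypothesis — the data do not fit the 1:1 ratio.

31.458; not consistent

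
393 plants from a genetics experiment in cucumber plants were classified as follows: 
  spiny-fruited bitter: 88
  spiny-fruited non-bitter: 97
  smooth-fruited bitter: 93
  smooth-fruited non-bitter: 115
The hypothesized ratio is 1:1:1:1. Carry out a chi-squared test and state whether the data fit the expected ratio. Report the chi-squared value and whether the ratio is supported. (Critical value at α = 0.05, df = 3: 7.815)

4.221; consistent

Under the 1:1:1:1 hypothesis (Σ ratio = 4, N = 393):
  spiny-fruited bitter: 393 × 1/4 = 98.25
  spiny-fruited non-bitter: 393 × 1/4 = 98.25
  smooth-fruited bitter: 393 × 1/4 = 98.25
  smooth-fruited non-bitter: 393 × 1/4 = 98.25
χ² = Σ (O − E)² / E
  spiny-fruited bitter: (88 − 98.25)² / 98.25 = 1.0693
  spiny-fruited non-bitter: (97 − 98.25)² / 98.25 = 0.0159
  smooth-fruited bitter: (93 − 98.25)² / 98.25 = 0.2805
  smooth-fruited non-bitter: (115 − 98.25)² / 98.25 = 2.8556
χ² = 1.0693 + 0.0159 + 0.2805 + 2.8556 = 4.2213 ≈ 4.221
Degrees of freedom = 4 − 1 = 3; critical value at α = 0.05 is 7.815.
Since 4.221 < 7.815, we fail to reject the null hypothesis — the data are consistent with the 1:1:1:1 ratio.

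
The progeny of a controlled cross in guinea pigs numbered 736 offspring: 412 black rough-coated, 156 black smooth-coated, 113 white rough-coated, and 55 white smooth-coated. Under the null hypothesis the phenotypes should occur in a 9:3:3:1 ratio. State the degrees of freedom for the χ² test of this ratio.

3

A goodness-of-fit test with 4 phenotype classes has df = 4 − 1 = 3.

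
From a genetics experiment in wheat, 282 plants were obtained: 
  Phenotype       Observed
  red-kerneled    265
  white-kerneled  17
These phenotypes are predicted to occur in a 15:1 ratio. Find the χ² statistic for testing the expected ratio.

Total ratio parts = 16. Expected numbers out of 282:
  red-kerneled: 282 × 15/16 = 264.375
  white-kerneled: 282 × 1/16 = 17.625
χ² = Σ (O − E)² / E
  red-kerneled: (265 − 264.375)² / 264.375 = 0.0015
  white-kerneled: (17 − 17.625)² / 17.625 = 0.0222
χ² = 0.0015 + 0.0222 = 0.0237 ≈ 0.024

0.024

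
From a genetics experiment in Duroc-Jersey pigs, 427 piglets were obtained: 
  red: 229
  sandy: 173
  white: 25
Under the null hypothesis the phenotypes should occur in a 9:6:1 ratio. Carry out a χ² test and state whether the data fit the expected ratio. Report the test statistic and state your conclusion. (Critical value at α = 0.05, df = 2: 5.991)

Total ratio parts = 16. Expected numbers out of 427:
  red: 427 × 9/16 = 240.1875
  sandy: 427 × 6/16 = 160.125
  white: 427 × 1/16 = 26.6875
χ² = Σ (O − E)² / E
  red: (229 − 240.1875)² / 240.1875 = 0.5211
  sandy: (173 − 160.125)² / 160.125 = 1.0352
  white: (25 − 26.6875)² / 26.6875 = 0.1067
χ² = 0.5211 + 1.0352 + 0.1067 = 1.663
Degrees of freedom = 3 − 1 = 2; critical value at α = 0.05 is 5.991.
Since 1.663 < 5.991, we fail to reject the null hypothesis — the data are consistent with the 9:6:1 ratio.

1.663; consistent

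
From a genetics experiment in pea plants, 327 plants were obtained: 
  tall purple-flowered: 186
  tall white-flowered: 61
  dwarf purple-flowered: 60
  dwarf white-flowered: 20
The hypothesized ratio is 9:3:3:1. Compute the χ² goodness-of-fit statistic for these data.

0.062

The 9:3:3:1 ratio has 16 parts, so with N = 327 the expected counts are:
  tall purple-flowered: 327 × 9/16 = 183.9375
  tall white-flowered: 327 × 3/16 = 61.3125
  dwarf purple-flowered: 327 × 3/16 = 61.3125
  dwarf white-flowered: 327 × 1/16 = 20.4375
χ² = Σ (O − E)² / E
  tall purple-flowered: (186 − 183.9375)² / 183.9375 = 0.0231
  tall white-flowered: (61 − 61.3125)² / 61.3125 = 0.0016
  dwarf purple-flowered: (60 − 61.3125)² / 61.3125 = 0.0281
  dwarf white-flowered: (20 − 20.4375)² / 20.4375 = 0.0094
χ² = 0.0231 + 0.0016 + 0.0281 + 0.0094 = 0.0622 ≈ 0.062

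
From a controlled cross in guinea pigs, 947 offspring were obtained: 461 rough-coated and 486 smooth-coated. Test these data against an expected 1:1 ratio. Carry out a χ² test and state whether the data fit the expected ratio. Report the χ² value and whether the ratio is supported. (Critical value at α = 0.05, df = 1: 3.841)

0.660; consistent

Total ratio parts = 2. Expected numbers out of 947:
  rough-coated: 947 × 1/2 = 473.5
  smooth-coated: 947 × 1/2 = 473.5
χ² = Σ (O − E)² / E
  rough-coated: (461 − 473.5)² / 473.5 = 0.3300
  smooth-coated: (486 − 473.5)² / 473.5 = 0.3300
χ² = 0.3300 + 0.3300 = 0.660
Degrees of freedom = 2 − 1 = 1; critical value at α = 0.05 is 3.841.
Since 0.660 < 3.841, we fail to reject the null hypothesis — the data are consistent with the 1:1 ratio.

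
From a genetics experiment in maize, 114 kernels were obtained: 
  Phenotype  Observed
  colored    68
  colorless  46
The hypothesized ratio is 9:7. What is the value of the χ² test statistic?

The 9:7 ratio has 16 parts, so with N = 114 the expected counts are:
  colored: 114 × 9/16 = 64.125
  colorless: 114 × 7/16 = 49.875
χ² = Σ (O − E)² / E
  colored: (68 − 64.125)² / 64.125 = 0.2342
  colorless: (46 − 49.875)² / 49.875 = 0.3011
χ² = 0.2342 + 0.3011 = 0.5353 ≈ 0.535

0.535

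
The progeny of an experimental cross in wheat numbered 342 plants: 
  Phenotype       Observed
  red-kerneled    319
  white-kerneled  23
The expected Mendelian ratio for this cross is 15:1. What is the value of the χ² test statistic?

Total ratio parts = 16. Expected numbers out of 342:
  red-kerneled: 342 × 15/16 = 320.625
  white-kerneled: 342 × 1/16 = 21.375
χ² = Σ (O − E)² / E
  red-kerneled: (319 − 320.625)² / 320.625 = 0.0082
  white-kerneled: (23 − 21.375)² / 21.375 = 0.1235
χ² = 0.0082 + 0.1235 = 0.1317 ≈ 0.132

0.132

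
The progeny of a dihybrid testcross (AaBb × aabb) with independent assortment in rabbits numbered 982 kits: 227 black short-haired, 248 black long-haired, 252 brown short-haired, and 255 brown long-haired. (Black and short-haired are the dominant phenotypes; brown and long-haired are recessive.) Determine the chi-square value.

A dihybrid testcross with independent assortment gives a 1:1:1:1 ratio.
The 1:1:1:1 ratio has 4 parts, so with N = 982 the expected counts are:
  black short-haired: 982 × 1/4 = 245.5
  black long-haired: 982 × 1/4 = 245.5
  brown short-haired: 982 × 1/4 = 245.5
  brown long-haired: 982 × 1/4 = 245.5
χ² = Σ (O − E)² / E
  black short-haired: (227 − 245.5)² / 245.5 = 1.3941
  black long-haired: (248 − 245.5)² / 245.5 = 0.0255
  brown short-haired: (252 − 245.5)² / 245.5 = 0.1721
  brown long-haired: (255 − 245.5)² / 245.5 = 0.3676
χ² = 1.3941 + 0.0255 + 0.1721 + 0.3676 = 1.9593 ≈ 1.959

1.959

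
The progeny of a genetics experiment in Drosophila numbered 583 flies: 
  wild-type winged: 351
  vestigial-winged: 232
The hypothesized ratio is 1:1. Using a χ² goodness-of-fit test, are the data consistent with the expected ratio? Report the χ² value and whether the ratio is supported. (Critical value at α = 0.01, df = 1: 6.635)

Total ratio parts = 2. Expected numbers out of 583:
  wild-type winged: 583 × 1/2 = 291.5
  vestigial-winged: 583 × 1/2 = 291.5
χ² = Σ (O − E)² / E
  wild-type winged: (351 − 291.5)² / 291.5 = 12.1449
  vestigial-winged: (232 − 291.5)² / 291.5 = 12.1449
χ² = 12.1449 + 12.1449 = 24.2898 ≈ 24.290
Degrees of freedom = 2 − 1 = 1; critical value at α = 0.01 is 6.635.
Since 24.290 > 6.635, we reject the null hypothesis — the data do not fit the 1:1 ratio.

24.290; not consistent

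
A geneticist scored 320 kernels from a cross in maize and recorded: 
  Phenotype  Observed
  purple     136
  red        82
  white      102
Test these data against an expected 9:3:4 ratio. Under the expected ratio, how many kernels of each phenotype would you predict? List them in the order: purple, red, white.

180, 60, 80

Under the 9:3:4 hypothesis (Σ ratio = 16, N = 320):
  purple: 320 × 9/16 = 180
  red: 320 × 3/16 = 60
  white: 320 × 4/16 = 80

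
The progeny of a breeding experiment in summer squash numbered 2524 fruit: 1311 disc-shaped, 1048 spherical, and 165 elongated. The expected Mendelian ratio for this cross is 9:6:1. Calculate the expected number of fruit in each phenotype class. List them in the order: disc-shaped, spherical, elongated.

1419.75, 946.5, 157.75

Total ratio parts = 16. Expected numbers out of 2524:
  disc-shaped: 2524 × 9/16 = 1419.75
  spherical: 2524 × 6/16 = 946.5
  elongated: 2524 × 1/16 = 157.75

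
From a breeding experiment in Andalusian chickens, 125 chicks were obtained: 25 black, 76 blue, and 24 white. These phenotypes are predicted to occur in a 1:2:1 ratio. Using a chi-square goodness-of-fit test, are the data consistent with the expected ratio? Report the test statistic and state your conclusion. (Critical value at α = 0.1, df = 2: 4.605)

The 1:2:1 ratio has 4 parts, so with N = 125 the expected counts are:
  black: 125 × 1/4 = 31.25
  blue: 125 × 2/4 = 62.5
  white: 125 × 1/4 = 31.25
χ² = Σ (O − E)² / E
  black: (25 − 31.25)² / 31.25 = 1.2500
  blue: (76 − 62.5)² / 62.5 = 2.9160
  white: (24 − 31.25)² / 31.25 = 1.6820
χ² = 1.2500 + 2.9160 + 1.6820 = 5.848
Degrees of freedom = 3 − 1 = 2; critical value at α = 0.1 is 4.605.
Since 5.848 > 4.605, we reject the null hypothesis — the data do not fit the 1:2:1 ratio.

5.848; not consistent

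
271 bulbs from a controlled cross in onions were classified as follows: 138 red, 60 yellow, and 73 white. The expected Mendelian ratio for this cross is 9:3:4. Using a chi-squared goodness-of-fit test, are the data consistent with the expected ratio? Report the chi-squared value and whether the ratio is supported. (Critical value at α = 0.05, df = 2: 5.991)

Expected counts for N = 271 under a 9:3:4 ratio (total parts = 16):
  red: 271 × 9/16 = 152.4375
  yellow: 271 × 3/16 = 50.8125
  white: 271 × 4/16 = 67.75
χ² = Σ (O − E)² / E
  red: (138 − 152.4375)² / 152.4375 = 1.3674
  yellow: (60 − 50.8125)² / 50.8125 = 1.6612
  white: (73 − 67.75)² / 67.75 = 0.4068
χ² = 1.3674 + 1.6612 + 0.4068 = 3.4354 ≈ 3.435
Degrees of freedom = 3 − 1 = 2; critical value at α = 0.05 is 5.991.
Since 3.435 < 5.991, we fail to reject the null hypothesis — the data are consistent with the 9:3:4 ratio.

3.435; consistent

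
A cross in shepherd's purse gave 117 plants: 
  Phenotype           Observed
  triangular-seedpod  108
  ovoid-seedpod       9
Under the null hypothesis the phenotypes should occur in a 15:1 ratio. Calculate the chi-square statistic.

Total ratio parts = 16. Expected numbers out of 117:
  triangular-seedpod: 117 × 15/16 = 109.6875
  ovoid-seedpod: 117 × 1/16 = 7.3125
χ² = Σ (O − E)² / E
  triangular-seedpod: (108 − 109.6875)² / 109.6875 = 0.0260
  ovoid-seedpod: (9 − 7.3125)² / 7.3125 = 0.3894
χ² = 0.0260 + 0.3894 = 0.4154 ≈ 0.415

0.415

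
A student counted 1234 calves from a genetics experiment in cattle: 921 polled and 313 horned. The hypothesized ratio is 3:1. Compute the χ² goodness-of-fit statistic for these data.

Total ratio parts = 4. Expected numbers out of 1234:
  polled: 1234 × 3/4 = 925.5
  horned: 1234 × 1/4 = 308.5
χ² = Σ (O − E)² / E
  polled: (921 − 925.5)² / 925.5 = 0.0219
  horned: (313 − 308.5)² / 308.5 = 0.0656
χ² = 0.0219 + 0.0656 = 0.0875 ≈ 0.088

0.088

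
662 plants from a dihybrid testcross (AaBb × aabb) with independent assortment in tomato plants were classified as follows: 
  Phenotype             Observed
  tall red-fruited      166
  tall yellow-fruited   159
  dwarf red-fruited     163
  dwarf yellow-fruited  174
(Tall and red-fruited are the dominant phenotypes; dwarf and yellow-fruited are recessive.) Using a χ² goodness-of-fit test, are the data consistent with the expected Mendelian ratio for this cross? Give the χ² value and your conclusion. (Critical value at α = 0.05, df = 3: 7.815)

0.731; consistent

A dihybrid testcross with independent assortment gives a 1:1:1:1 ratio.
The 1:1:1:1 ratio has 4 parts, so with N = 662 the expected counts are:
  tall red-fruited: 662 × 1/4 = 165.5
  tall yellow-fruited: 662 × 1/4 = 165.5
  dwarf red-fruited: 662 × 1/4 = 165.5
  dwarf yellow-fruited: 662 × 1/4 = 165.5
χ² = Σ (O − E)² / E
  tall red-fruited: (166 − 165.5)² / 165.5 = 0.0015
  tall yellow-fruited: (159 − 165.5)² / 165.5 = 0.2553
  dwarf red-fruited: (163 − 165.5)² / 165.5 = 0.0378
  dwarf yellow-fruited: (174 − 165.5)² / 165.5 = 0.4366
χ² = 0.0015 + 0.2553 + 0.0378 + 0.4366 = 0.7312 ≈ 0.731
Degrees of freedom = 4 − 1 = 3; critical value at α = 0.05 is 7.815.
Since 0.731 < 7.815, we fail to reject the null hypothesis — the data are consistent with the 1:1:1:1 ratio.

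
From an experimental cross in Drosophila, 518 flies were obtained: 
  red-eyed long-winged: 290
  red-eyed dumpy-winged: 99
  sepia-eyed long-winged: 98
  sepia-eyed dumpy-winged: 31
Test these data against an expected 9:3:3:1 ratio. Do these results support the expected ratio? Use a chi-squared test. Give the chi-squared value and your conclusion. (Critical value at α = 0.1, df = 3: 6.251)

0.109; consistent

The 9:3:3:1 ratio has 16 parts, so with N = 518 the expected counts are:
  red-eyed long-winged: 518 × 9/16 = 291.375
  red-eyed dumpy-winged: 518 × 3/16 = 97.125
  sepia-eyed long-winged: 518 × 3/16 = 97.125
  sepia-eyed dumpy-winged: 518 × 1/16 = 32.375
χ² = Σ (O − E)² / E
  red-eyed long-winged: (290 − 291.375)² / 291.375 = 0.0065
  red-eyed dumpy-winged: (99 − 97.125)² / 97.125 = 0.0362
  sepia-eyed long-winged: (98 − 97.125)² / 97.125 = 0.0079
  sepia-eyed dumpy-winged: (31 − 32.375)² / 32.375 = 0.0584
χ² = 0.0065 + 0.0362 + 0.0079 + 0.0584 = 0.109
Degrees of freedom = 4 − 1 = 3; critical value at α = 0.1 is 6.251.
Since 0.109 < 6.251, we fail to reject the null hypothesis — the data are consistent with the 9:3:3:1 ratio.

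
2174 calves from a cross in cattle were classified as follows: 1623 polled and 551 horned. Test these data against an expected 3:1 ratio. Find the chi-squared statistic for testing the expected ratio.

0.138

The 3:1 ratio has 4 parts, so with N = 2174 the expected counts are:
  polled: 2174 × 3/4 = 1630.5
  horned: 2174 × 1/4 = 543.5
χ² = Σ (O − E)² / E
  polled: (1623 − 1630.5)² / 1630.5 = 0.0345
  horned: (551 − 543.5)² / 543.5 = 0.1035
χ² = 0.0345 + 0.1035 = 0.138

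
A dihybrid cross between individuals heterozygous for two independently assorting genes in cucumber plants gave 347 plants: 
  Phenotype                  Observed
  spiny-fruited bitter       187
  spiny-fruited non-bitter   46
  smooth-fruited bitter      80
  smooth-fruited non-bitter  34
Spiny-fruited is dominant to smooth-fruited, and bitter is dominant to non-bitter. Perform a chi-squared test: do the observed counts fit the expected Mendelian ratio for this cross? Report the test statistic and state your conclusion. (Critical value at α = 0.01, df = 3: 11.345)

16.348; not consistent

A dihybrid F₂ with independent assortment and complete dominance at both loci gives a 9:3:3:1 phenotypic ratio.
Expected counts for N = 347 under a 9:3:3:1 ratio (total parts = 16):
  spiny-fruited bitter: 347 × 9/16 = 195.1875
  spiny-fruited non-bitter: 347 × 3/16 = 65.0625
  smooth-fruited bitter: 347 × 3/16 = 65.0625
  smooth-fruited non-bitter: 347 × 1/16 = 21.6875
χ² = Σ (O − E)² / E
  spiny-fruited bitter: (187 − 195.1875)² / 195.1875 = 0.3434
  spiny-fruited non-bitter: (46 − 65.0625)² / 65.0625 = 5.5851
  smooth-fruited bitter: (80 − 65.0625)² / 65.0625 = 3.4295
  smooth-fruited non-bitter: (34 − 21.6875)² / 21.6875 = 6.9901
χ² = 0.3434 + 5.5851 + 3.4295 + 6.9901 = 16.3481 ≈ 16.348
Degrees of freedom = 4 − 1 = 3; critical value at α = 0.01 is 11.345.
Since 16.348 > 11.345, we reject the null hypothesis — the data do not fit the 9:3:3:1 ratio.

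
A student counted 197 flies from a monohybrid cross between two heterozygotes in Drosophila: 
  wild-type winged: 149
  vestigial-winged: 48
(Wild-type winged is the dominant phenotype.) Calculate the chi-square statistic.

For a monohybrid cross between heterozygotes with complete dominance, the expected phenotypic ratio is 3:1.
Total ratio parts = 4. Expected numbers out of 197:
  wild-type winged: 197 × 3/4 = 147.75
  vestigial-winged: 197 × 1/4 = 49.25
χ² = Σ (O − E)² / E
  wild-type winged: (149 − 147.75)² / 147.75 = 0.0106
  vestigial-winged: (48 − 49.25)² / 49.25 = 0.0317
χ² = 0.0106 + 0.0317 = 0.0423 ≈ 0.042

0.042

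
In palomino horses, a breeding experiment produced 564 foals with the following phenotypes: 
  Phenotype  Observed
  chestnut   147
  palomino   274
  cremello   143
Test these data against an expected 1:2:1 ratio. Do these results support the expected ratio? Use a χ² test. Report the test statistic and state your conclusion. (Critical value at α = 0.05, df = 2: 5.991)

0.511; consistent

Expected counts for N = 564 under a 1:2:1 ratio (total parts = 4):
  chestnut: 564 × 1/4 = 141
  palomino: 564 × 2/4 = 282
  cremello: 564 × 1/4 = 141
χ² = Σ (O − E)² / E
  chestnut: (147 − 141)² / 141 = 0.2553
  palomino: (274 − 282)² / 282 = 0.2270
  cremello: (143 − 141)² / 141 = 0.0284
χ² = 0.2553 + 0.2270 + 0.0284 = 0.5107 ≈ 0.511
Degrees of freedom = 3 − 1 = 2; critical value at α = 0.05 is 5.991.
Since 0.511 < 5.991, we fail to reject the null hypothesis — the data are consistent with the 1:2:1 ratio.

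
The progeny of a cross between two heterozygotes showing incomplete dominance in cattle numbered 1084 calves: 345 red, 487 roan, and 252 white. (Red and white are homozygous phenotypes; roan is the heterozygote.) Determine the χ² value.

With incomplete dominance, a heterozygote × heterozygote cross gives a 1:2:1 phenotypic ratio.
Under the 1:2:1 hypothesis (Σ ratio = 4, N = 1084):
  red: 1084 × 1/4 = 271
  roan: 1084 × 2/4 = 542
  white: 1084 × 1/4 = 271
χ² = Σ (O − E)² / E
  red: (345 − 271)² / 271 = 20.2066
  roan: (487 − 542)² / 542 = 5.5812
  white: (252 − 271)² / 271 = 1.3321
χ² = 20.2066 + 5.5812 + 1.3321 = 27.1199 ≈ 27.120

27.120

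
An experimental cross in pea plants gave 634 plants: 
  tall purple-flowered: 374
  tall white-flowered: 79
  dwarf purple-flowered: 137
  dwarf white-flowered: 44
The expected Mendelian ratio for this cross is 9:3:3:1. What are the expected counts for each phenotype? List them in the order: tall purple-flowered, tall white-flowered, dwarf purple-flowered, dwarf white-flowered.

356.625, 118.875, 118.875, 39.625

Total ratio parts = 16. Expected numbers out of 634:
  tall purple-flowered: 634 × 9/16 = 356.625
  tall white-flowered: 634 × 3/16 = 118.875
  dwarf purple-flowered: 634 × 3/16 = 118.875
  dwarf white-flowered: 634 × 1/16 = 39.625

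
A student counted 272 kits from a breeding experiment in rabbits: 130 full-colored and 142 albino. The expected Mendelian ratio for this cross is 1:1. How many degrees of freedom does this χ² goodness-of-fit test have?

A goodness-of-fit test with 2 phenotype classes has df = 2 − 1 = 1.

1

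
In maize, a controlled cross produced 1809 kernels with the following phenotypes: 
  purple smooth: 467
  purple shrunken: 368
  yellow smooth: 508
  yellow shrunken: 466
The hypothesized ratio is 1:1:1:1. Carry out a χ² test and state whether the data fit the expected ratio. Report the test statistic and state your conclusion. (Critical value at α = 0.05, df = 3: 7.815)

Under the 1:1:1:1 hypothesis (Σ ratio = 4, N = 1809):
  purple smooth: 1809 × 1/4 = 452.25
  purple shrunken: 1809 × 1/4 = 452.25
  yellow smooth: 1809 × 1/4 = 452.25
  yellow shrunken: 1809 × 1/4 = 452.25
χ² = Σ (O − E)² / E
  purple smooth: (467 − 452.25)² / 452.25 = 0.4811
  purple shrunken: (368 − 452.25)² / 452.25 = 15.6950
  yellow smooth: (508 − 452.25)² / 452.25 = 6.8724
  yellow shrunken: (466 − 452.25)² / 452.25 = 0.4180
χ² = 0.4811 + 15.6950 + 6.8724 + 0.4180 = 23.4665 ≈ 23.467
Degrees of freedom = 4 − 1 = 3; critical value at α = 0.05 is 7.815.
Since 23.467 > 7.815, we reject the null hypothesis — the data do not fit the 1:1:1:1 ratio.

23.467; not consistent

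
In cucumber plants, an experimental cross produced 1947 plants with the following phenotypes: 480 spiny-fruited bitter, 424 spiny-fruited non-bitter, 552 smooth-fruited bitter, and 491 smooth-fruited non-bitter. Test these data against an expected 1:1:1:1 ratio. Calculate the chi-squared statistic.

16.967

The 1:1:1:1 ratio has 4 parts, so with N = 1947 the expected counts are:
  spiny-fruited bitter: 1947 × 1/4 = 486.75
  spiny-fruited non-bitter: 1947 × 1/4 = 486.75
  smooth-fruited bitter: 1947 × 1/4 = 486.75
  smooth-fruited non-bitter: 1947 × 1/4 = 486.75
χ² = Σ (O − E)² / E
  spiny-fruited bitter: (480 − 486.75)² / 486.75 = 0.0936
  spiny-fruited non-bitter: (424 − 486.75)² / 486.75 = 8.0895
  smooth-fruited bitter: (552 − 486.75)² / 486.75 = 8.7469
  smooth-fruited non-bitter: (491 − 486.75)² / 486.75 = 0.0371
χ² = 0.0936 + 8.0895 + 8.7469 + 0.0371 = 16.9671 ≈ 16.967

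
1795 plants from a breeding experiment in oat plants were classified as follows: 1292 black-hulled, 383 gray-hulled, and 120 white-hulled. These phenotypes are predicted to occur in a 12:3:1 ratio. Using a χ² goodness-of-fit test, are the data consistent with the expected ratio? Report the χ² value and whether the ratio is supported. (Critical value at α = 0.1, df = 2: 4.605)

Under the 12:3:1 hypothesis (Σ ratio = 16, N = 1795):
  black-hulled: 1795 × 12/16 = 1346.25
  gray-hulled: 1795 × 3/16 = 336.5625
  white-hulled: 1795 × 1/16 = 112.1875
χ² = Σ (O − E)² / E
  black-hulled: (1292 − 1346.25)² / 1346.25 = 2.1861
  gray-hulled: (383 − 336.5625)² / 336.5625 = 6.4073
  white-hulled: (120 − 112.1875)² / 112.1875 = 0.5440
χ² = 2.1861 + 6.4073 + 0.5440 = 9.1374 ≈ 9.137
Degrees of freedom = 3 − 1 = 2; critical value at α = 0.1 is 4.605.
Since 9.137 > 4.605, we reject the null hypothesis — the data do not fit the 12:3:1 ratio.

9.137; not consistent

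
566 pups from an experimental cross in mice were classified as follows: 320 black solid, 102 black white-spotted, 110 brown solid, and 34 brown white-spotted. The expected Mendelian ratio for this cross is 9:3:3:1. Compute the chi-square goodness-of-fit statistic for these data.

The 9:3:3:1 ratio has 16 parts, so with N = 566 the expected counts are:
  black solid: 566 × 9/16 = 318.375
  black white-spotted: 566 × 3/16 = 106.125
  brown solid: 566 × 3/16 = 106.125
  brown white-spotted: 566 × 1/16 = 35.375
χ² = Σ (O − E)² / E
  black solid: (320 − 318.375)² / 318.375 = 0.0083
  black white-spotted: (102 − 106.125)² / 106.125 = 0.1603
  brown solid: (110 − 106.125)² / 106.125 = 0.1415
  brown white-spotted: (34 − 35.375)² / 35.375 = 0.0534
χ² = 0.0083 + 0.1603 + 0.1415 + 0.0534 = 0.3635 ≈ 0.364

0.364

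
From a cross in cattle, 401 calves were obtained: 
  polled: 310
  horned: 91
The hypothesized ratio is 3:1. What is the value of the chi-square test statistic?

Under the 3:1 hypothesis (Σ ratio = 4, N = 401):
  polled: 401 × 3/4 = 300.75
  horned: 401 × 1/4 = 100.25
χ² = Σ (O − E)² / E
  polled: (310 − 300.75)² / 300.75 = 0.2845
  horned: (91 − 100.25)² / 100.25 = 0.8535
χ² = 0.2845 + 0.8535 = 1.138

1.138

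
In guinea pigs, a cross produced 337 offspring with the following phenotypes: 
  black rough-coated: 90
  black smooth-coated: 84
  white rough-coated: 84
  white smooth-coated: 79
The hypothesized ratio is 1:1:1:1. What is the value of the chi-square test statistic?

Total ratio parts = 4. Expected numbers out of 337:
  black rough-coated: 337 × 1/4 = 84.25
  black smooth-coated: 337 × 1/4 = 84.25
  white rough-coated: 337 × 1/4 = 84.25
  white smooth-coated: 337 × 1/4 = 84.25
χ² = Σ (O − E)² / E
  black rough-coated: (90 − 84.25)² / 84.25 = 0.3924
  black smooth-coated: (84 − 84.25)² / 84.25 = 0.0007
  white rough-coated: (84 − 84.25)² / 84.25 = 0.0007
  white smooth-coated: (79 − 84.25)² / 84.25 = 0.3272
χ² = 0.3924 + 0.0007 + 0.0007 + 0.3272 = 0.721

0.721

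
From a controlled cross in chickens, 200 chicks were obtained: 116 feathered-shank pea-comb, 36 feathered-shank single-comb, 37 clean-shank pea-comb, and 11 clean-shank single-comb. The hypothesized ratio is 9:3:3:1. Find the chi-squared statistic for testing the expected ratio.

0.356

Total ratio parts = 16. Expected numbers out of 200:
  feathered-shank pea-comb: 200 × 9/16 = 112.5
  feathered-shank single-comb: 200 × 3/16 = 37.5
  clean-shank pea-comb: 200 × 3/16 = 37.5
  clean-shank single-comb: 200 × 1/16 = 12.5
χ² = Σ (O − E)² / E
  feathered-shank pea-comb: (116 − 112.5)² / 112.5 = 0.1089
  feathered-shank single-comb: (36 − 37.5)² / 37.5 = 0.0600
  clean-shank pea-comb: (37 − 37.5)² / 37.5 = 0.0067
  clean-shank single-comb: (11 − 12.5)² / 12.5 = 0.1800
χ² = 0.1089 + 0.0600 + 0.0067 + 0.1800 = 0.3556 ≈ 0.356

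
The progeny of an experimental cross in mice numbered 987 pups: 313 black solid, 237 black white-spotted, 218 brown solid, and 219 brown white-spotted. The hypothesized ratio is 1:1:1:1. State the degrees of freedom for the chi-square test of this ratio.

3

A goodness-of-fit test with 4 phenotype classes has df = 4 − 1 = 3.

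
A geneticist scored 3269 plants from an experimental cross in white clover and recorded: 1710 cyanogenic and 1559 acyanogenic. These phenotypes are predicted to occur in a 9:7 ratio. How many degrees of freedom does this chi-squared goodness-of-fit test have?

A goodness-of-fit test with 2 phenotype classes has df = 2 − 1 = 1.

1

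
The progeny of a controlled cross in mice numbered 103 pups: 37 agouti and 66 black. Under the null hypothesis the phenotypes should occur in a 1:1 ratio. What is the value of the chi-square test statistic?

8.165

The 1:1 ratio has 2 parts, so with N = 103 the expected counts are:
  agouti: 103 × 1/2 = 51.5
  black: 103 × 1/2 = 51.5
χ² = Σ (O − E)² / E
  agouti: (37 − 51.5)² / 51.5 = 4.0825
  black: (66 − 51.5)² / 51.5 = 4.0825
χ² = 4.0825 + 4.0825 = 8.165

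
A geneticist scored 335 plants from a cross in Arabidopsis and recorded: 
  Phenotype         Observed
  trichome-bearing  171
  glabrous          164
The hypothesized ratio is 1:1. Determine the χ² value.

The 1:1 ratio has 2 parts, so with N = 335 the expected counts are:
  trichome-bearing: 335 × 1/2 = 167.5
  glabrous: 335 × 1/2 = 167.5
χ² = Σ (O − E)² / E
  trichome-bearing: (171 − 167.5)² / 167.5 = 0.0731
  glabrous: (164 − 167.5)² / 167.5 = 0.0731
χ² = 0.0731 + 0.0731 = 0.1462 ≈ 0.146

0.146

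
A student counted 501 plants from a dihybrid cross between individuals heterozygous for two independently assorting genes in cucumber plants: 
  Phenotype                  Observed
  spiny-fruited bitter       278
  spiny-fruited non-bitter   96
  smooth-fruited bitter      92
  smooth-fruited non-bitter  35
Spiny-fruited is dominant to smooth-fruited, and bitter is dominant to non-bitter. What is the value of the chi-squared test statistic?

A dihybrid F₂ with independent assortment and complete dominance at both loci gives a 9:3:3:1 phenotypic ratio.
Total ratio parts = 16. Expected numbers out of 501:
  spiny-fruited bitter: 501 × 9/16 = 281.8125
  spiny-fruited non-bitter: 501 × 3/16 = 93.9375
  smooth-fruited bitter: 501 × 3/16 = 93.9375
  smooth-fruited non-bitter: 501 × 1/16 = 31.3125
χ² = Σ (O − E)² / E
  spiny-fruited bitter: (278 − 281.8125)² / 281.8125 = 0.0516
  spiny-fruited non-bitter: (96 − 93.9375)² / 93.9375 = 0.0453
  smooth-fruited bitter: (92 − 93.9375)² / 93.9375 = 0.0400
  smooth-fruited non-bitter: (35 − 31.3125)² / 31.3125 = 0.4343
χ² = 0.0516 + 0.0453 + 0.0400 + 0.4343 = 0.5712 ≈ 0.571

0.571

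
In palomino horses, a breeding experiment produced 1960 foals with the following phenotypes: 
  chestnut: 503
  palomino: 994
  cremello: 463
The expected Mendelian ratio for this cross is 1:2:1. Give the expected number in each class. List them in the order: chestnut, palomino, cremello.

The 1:2:1 ratio has 4 parts, so with N = 1960 the expected counts are:
  chestnut: 1960 × 1/4 = 490
  palomino: 1960 × 2/4 = 980
  cremello: 1960 × 1/4 = 490

490, 980, 490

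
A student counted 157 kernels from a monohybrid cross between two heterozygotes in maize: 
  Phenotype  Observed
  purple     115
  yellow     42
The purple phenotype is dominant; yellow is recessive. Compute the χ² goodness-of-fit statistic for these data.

0.257

For a monohybrid cross between heterozygotes with complete dominance, the expected phenotypic ratio is 3:1.
Expected counts for N = 157 under a 3:1 ratio (total parts = 4):
  purple: 157 × 3/4 = 117.75
  yellow: 157 × 1/4 = 39.25
χ² = Σ (O − E)² / E
  purple: (115 − 117.75)² / 117.75 = 0.0642
  yellow: (42 − 39.25)² / 39.25 = 0.1927
χ² = 0.0642 + 0.1927 = 0.2569 ≈ 0.257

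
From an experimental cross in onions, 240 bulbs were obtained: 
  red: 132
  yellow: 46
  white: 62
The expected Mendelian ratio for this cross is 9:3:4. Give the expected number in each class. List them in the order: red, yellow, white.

Expected counts for N = 240 under a 9:3:4 ratio (total parts = 16):
  red: 240 × 9/16 = 135
  yellow: 240 × 3/16 = 45
  white: 240 × 4/16 = 60

135, 45, 60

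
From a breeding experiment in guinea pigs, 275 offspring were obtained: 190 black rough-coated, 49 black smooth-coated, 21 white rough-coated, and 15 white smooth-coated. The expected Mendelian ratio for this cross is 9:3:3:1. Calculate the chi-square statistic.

The 9:3:3:1 ratio has 16 parts, so with N = 275 the expected counts are:
  black rough-coated: 275 × 9/16 = 154.6875
  black smooth-coated: 275 × 3/16 = 51.5625
  white rough-coated: 275 × 3/16 = 51.5625
  white smooth-coated: 275 × 1/16 = 17.1875
χ² = Σ (O − E)² / E
  black rough-coated: (190 − 154.6875)² / 154.6875 = 8.0612
  black smooth-coated: (49 − 51.5625)² / 51.5625 = 0.1273
  white rough-coated: (21 − 51.5625)² / 51.5625 = 18.1152
  white smooth-coated: (15 − 17.1875)² / 17.1875 = 0.2784
χ² = 8.0612 + 0.1273 + 18.1152 + 0.2784 = 26.5821 ≈ 26.582

26.582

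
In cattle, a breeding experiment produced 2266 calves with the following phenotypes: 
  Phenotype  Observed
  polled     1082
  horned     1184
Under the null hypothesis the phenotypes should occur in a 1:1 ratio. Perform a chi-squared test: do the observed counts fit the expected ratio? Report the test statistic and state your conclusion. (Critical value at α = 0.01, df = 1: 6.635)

4.591; consistent

Total ratio parts = 2. Expected numbers out of 2266:
  polled: 2266 × 1/2 = 1133
  horned: 2266 × 1/2 = 1133
χ² = Σ (O − E)² / E
  polled: (1082 − 1133)² / 1133 = 2.2957
  horned: (1184 − 1133)² / 1133 = 2.2957
χ² = 2.2957 + 2.2957 = 4.5914 ≈ 4.591
Degrees of freedom = 2 − 1 = 1; critical value at α = 0.01 is 6.635.
Since 4.591 < 6.635, we fail to reject the null hypothesis — the data are consistent with the 1:1 ratio.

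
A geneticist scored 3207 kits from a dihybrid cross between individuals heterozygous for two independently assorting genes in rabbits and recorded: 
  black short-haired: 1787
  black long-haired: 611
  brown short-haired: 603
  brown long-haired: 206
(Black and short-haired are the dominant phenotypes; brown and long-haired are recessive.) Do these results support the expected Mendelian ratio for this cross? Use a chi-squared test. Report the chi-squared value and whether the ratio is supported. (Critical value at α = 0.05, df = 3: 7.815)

0.474; consistent

A dihybrid F₂ with independent assortment and complete dominance at both loci gives a 9:3:3:1 phenotypic ratio.
Under the 9:3:3:1 hypothesis (Σ ratio = 16, N = 3207):
  black short-haired: 3207 × 9/16 = 1803.9375
  black long-haired: 3207 × 3/16 = 601.3125
  brown short-haired: 3207 × 3/16 = 601.3125
  brown long-haired: 3207 × 1/16 = 200.4375
χ² = Σ (O − E)² / E
  black short-haired: (1787 − 1803.9375)² / 1803.9375 = 0.1590
  black long-haired: (611 − 601.3125)² / 601.3125 = 0.1561
  brown short-haired: (603 − 601.3125)² / 601.3125 = 0.0047
  brown long-haired: (206 − 200.4375)² / 200.4375 = 0.1544
χ² = 0.1590 + 0.1561 + 0.0047 + 0.1544 = 0.4742 ≈ 0.474
Degrees of freedom = 4 − 1 = 3; critical value at α = 0.05 is 7.815.
Since 0.474 < 7.815, we fail to reject the null hypothesis — the data are consistent with the 9:3:3:1 ratio.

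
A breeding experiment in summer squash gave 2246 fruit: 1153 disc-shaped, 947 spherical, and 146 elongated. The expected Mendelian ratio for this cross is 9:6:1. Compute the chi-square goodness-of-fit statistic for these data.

22.896

Expected counts for N = 2246 under a 9:6:1 ratio (total parts = 16):
  disc-shaped: 2246 × 9/16 = 1263.375
  spherical: 2246 × 6/16 = 842.25
  elongated: 2246 × 1/16 = 140.375
χ² = Σ (O − E)² / E
  disc-shaped: (1153 − 1263.375)² / 1263.375 = 9.6429
  spherical: (947 − 842.25)² / 842.25 = 13.0277
  elongated: (146 − 140.375)² / 140.375 = 0.2254
χ² = 9.6429 + 13.0277 + 0.2254 = 22.896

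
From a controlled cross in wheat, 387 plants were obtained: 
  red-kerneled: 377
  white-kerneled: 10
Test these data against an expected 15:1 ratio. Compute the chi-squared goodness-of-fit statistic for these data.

8.877

Under the 15:1 hypothesis (Σ ratio = 16, N = 387):
  red-kerneled: 387 × 15/16 = 362.8125
  white-kerneled: 387 × 1/16 = 24.1875
χ² = Σ (O − E)² / E
  red-kerneled: (377 − 362.8125)² / 362.8125 = 0.5548
  white-kerneled: (10 − 24.1875)² / 24.1875 = 8.3219
χ² = 0.5548 + 8.3219 = 8.8767 ≈ 8.877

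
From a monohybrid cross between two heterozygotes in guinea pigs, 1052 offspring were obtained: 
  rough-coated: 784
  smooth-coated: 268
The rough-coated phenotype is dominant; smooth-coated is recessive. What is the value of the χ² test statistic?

For a monohybrid cross between heterozygotes with complete dominance, the expected phenotypic ratio is 3:1.
Under the 3:1 hypothesis (Σ ratio = 4, N = 1052):
  rough-coated: 1052 × 3/4 = 789
  smooth-coated: 1052 × 1/4 = 263
χ² = Σ (O − E)² / E
  rough-coated: (784 − 789)² / 789 = 0.0317
  smooth-coated: (268 − 263)² / 263 = 0.0951
χ² = 0.0317 + 0.0951 = 0.1268 ≈ 0.127

0.127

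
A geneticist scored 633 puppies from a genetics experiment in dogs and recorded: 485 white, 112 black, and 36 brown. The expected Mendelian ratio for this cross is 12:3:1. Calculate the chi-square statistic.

0.919

Under the 12:3:1 hypothesis (Σ ratio = 16, N = 633):
  white: 633 × 12/16 = 474.75
  black: 633 × 3/16 = 118.6875
  brown: 633 × 1/16 = 39.5625
χ² = Σ (O − E)² / E
  white: (485 − 474.75)² / 474.75 = 0.2213
  black: (112 − 118.6875)² / 118.6875 = 0.3768
  brown: (36 − 39.5625)² / 39.5625 = 0.3208
χ² = 0.2213 + 0.3768 + 0.3208 = 0.9189 ≈ 0.919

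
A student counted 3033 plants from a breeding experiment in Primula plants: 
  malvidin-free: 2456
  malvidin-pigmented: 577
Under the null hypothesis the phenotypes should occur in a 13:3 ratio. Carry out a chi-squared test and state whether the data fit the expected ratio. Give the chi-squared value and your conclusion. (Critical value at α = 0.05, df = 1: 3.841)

0.150; consistent

The 13:3 ratio has 16 parts, so with N = 3033 the expected counts are:
  malvidin-free: 3033 × 13/16 = 2464.3125
  malvidin-pigmented: 3033 × 3/16 = 568.6875
χ² = Σ (O − E)² / E
  malvidin-free: (2456 − 2464.3125)² / 2464.3125 = 0.0280
  malvidin-pigmented: (577 − 568.6875)² / 568.6875 = 0.1215
χ² = 0.0280 + 0.1215 = 0.1495 ≈ 0.150
Degrees of freedom = 2 − 1 = 1; critical value at α = 0.05 is 3.841.
Since 0.150 < 3.841, we fail to reject the null hypothesis — the data are consistent with the 13:3 ratio.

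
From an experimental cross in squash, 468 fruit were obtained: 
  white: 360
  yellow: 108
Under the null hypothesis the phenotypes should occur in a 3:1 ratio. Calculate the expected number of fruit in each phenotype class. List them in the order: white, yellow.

The 3:1 ratio has 4 parts, so with N = 468 the expected counts are:
  white: 468 × 3/4 = 351
  yellow: 468 × 1/4 = 117

351, 117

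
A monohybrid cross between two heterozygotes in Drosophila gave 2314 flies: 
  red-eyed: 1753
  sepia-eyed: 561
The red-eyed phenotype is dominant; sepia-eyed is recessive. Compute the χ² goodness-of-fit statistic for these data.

For a monohybrid cross between heterozygotes with complete dominance, the expected phenotypic ratio is 3:1.
Expected counts for N = 2314 under a 3:1 ratio (total parts = 4):
  red-eyed: 2314 × 3/4 = 1735.5
  sepia-eyed: 2314 × 1/4 = 578.5
χ² = Σ (O − E)² / E
  red-eyed: (1753 − 1735.5)² / 1735.5 = 0.1765
  sepia-eyed: (561 − 578.5)² / 578.5 = 0.5294
χ² = 0.1765 + 0.5294 = 0.7059 ≈ 0.706

0.706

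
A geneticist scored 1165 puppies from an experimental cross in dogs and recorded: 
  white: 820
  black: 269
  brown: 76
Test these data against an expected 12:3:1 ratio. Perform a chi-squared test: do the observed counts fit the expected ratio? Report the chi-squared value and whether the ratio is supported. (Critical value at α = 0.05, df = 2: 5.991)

15.150; not consistent

The 12:3:1 ratio has 16 parts, so with N = 1165 the expected counts are:
  white: 1165 × 12/16 = 873.75
  black: 1165 × 3/16 = 218.4375
  brown: 1165 × 1/16 = 72.8125
χ² = Σ (O − E)² / E
  white: (820 − 873.75)² / 873.75 = 3.3065
  black: (269 − 218.4375)² / 218.4375 = 11.7039
  brown: (76 − 72.8125)² / 72.8125 = 0.1395
χ² = 3.3065 + 11.7039 + 0.1395 = 15.1499 ≈ 15.150
Degrees of freedom = 3 − 1 = 2; critical value at α = 0.05 is 5.991.
Since 15.150 > 5.991, we reject the null hypothesis — the data do not fit the 12:3:1 ratio.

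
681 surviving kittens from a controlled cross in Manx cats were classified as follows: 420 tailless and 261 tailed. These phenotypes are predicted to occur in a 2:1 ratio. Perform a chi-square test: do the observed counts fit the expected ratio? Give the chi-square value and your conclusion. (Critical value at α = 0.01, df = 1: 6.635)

Expected counts for N = 681 under a 2:1 ratio (total parts = 3):
  tailless: 681 × 2/3 = 454
  tailed: 681 × 1/3 = 227
χ² = Σ (O − E)² / E
  tailless: (420 − 454)² / 454 = 2.5463
  tailed: (261 − 227)² / 227 = 5.0925
χ² = 2.5463 + 5.0925 = 7.6388 ≈ 7.639
Degrees of freedom = 2 − 1 = 1; critical value at α = 0.01 is 6.635.
Since 7.639 > 6.635, we reject the null hypothesis — the data do not fit the 2:1 ratio.

7.639; not consistent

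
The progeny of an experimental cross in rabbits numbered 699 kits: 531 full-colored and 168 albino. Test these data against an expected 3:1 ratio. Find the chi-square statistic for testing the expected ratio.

Total ratio parts = 4. Expected numbers out of 699:
  full-colored: 699 × 3/4 = 524.25
  albino: 699 × 1/4 = 174.75
χ² = Σ (O − E)² / E
  full-colored: (531 − 524.25)² / 524.25 = 0.0869
  albino: (168 − 174.75)² / 174.75 = 0.2607
χ² = 0.0869 + 0.2607 = 0.3476 ≈ 0.348

0.348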